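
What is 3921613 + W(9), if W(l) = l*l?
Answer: 3921694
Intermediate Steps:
W(l) = l²
3921613 + W(9) = 3921613 + 9² = 3921613 + 81 = 3921694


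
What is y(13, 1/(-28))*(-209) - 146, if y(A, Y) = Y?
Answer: -3879/28 ≈ -138.54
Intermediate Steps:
y(13, 1/(-28))*(-209) - 146 = -209/(-28) - 146 = -1/28*(-209) - 146 = 209/28 - 146 = -3879/28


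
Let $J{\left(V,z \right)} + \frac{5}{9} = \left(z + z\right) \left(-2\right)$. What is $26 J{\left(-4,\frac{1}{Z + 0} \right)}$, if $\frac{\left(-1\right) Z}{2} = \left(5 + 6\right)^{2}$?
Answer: $- \frac{15262}{1089} \approx -14.015$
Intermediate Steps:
$Z = -242$ ($Z = - 2 \left(5 + 6\right)^{2} = - 2 \cdot 11^{2} = \left(-2\right) 121 = -242$)
$J{\left(V,z \right)} = - \frac{5}{9} - 4 z$ ($J{\left(V,z \right)} = - \frac{5}{9} + \left(z + z\right) \left(-2\right) = - \frac{5}{9} + 2 z \left(-2\right) = - \frac{5}{9} - 4 z$)
$26 J{\left(-4,\frac{1}{Z + 0} \right)} = 26 \left(- \frac{5}{9} - \frac{4}{-242 + 0}\right) = 26 \left(- \frac{5}{9} - \frac{4}{-242}\right) = 26 \left(- \frac{5}{9} - - \frac{2}{121}\right) = 26 \left(- \frac{5}{9} + \frac{2}{121}\right) = 26 \left(- \frac{587}{1089}\right) = - \frac{15262}{1089}$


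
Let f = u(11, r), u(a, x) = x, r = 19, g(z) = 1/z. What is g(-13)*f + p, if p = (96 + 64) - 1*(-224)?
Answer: 4973/13 ≈ 382.54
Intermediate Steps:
p = 384 (p = 160 + 224 = 384)
f = 19
g(-13)*f + p = 19/(-13) + 384 = -1/13*19 + 384 = -19/13 + 384 = 4973/13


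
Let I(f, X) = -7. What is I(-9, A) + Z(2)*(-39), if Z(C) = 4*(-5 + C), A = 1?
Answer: 461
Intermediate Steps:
Z(C) = -20 + 4*C
I(-9, A) + Z(2)*(-39) = -7 + (-20 + 4*2)*(-39) = -7 + (-20 + 8)*(-39) = -7 - 12*(-39) = -7 + 468 = 461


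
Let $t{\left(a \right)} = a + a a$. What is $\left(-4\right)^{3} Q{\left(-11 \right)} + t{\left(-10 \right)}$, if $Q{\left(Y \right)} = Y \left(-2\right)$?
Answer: $-1318$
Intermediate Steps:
$Q{\left(Y \right)} = - 2 Y$
$t{\left(a \right)} = a + a^{2}$
$\left(-4\right)^{3} Q{\left(-11 \right)} + t{\left(-10 \right)} = \left(-4\right)^{3} \left(\left(-2\right) \left(-11\right)\right) - 10 \left(1 - 10\right) = \left(-64\right) 22 - -90 = -1408 + 90 = -1318$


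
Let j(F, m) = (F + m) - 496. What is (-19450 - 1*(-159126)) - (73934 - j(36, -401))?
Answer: 64881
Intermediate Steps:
j(F, m) = -496 + F + m
(-19450 - 1*(-159126)) - (73934 - j(36, -401)) = (-19450 - 1*(-159126)) - (73934 - (-496 + 36 - 401)) = (-19450 + 159126) - (73934 - 1*(-861)) = 139676 - (73934 + 861) = 139676 - 1*74795 = 139676 - 74795 = 64881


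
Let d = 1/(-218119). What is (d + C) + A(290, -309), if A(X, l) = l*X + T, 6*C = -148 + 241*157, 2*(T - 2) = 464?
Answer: -36248978493/436238 ≈ -83095.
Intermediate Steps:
T = 234 (T = 2 + (½)*464 = 2 + 232 = 234)
C = 12563/2 (C = (-148 + 241*157)/6 = (-148 + 37837)/6 = (⅙)*37689 = 12563/2 ≈ 6281.5)
A(X, l) = 234 + X*l (A(X, l) = l*X + 234 = X*l + 234 = 234 + X*l)
d = -1/218119 ≈ -4.5847e-6
(d + C) + A(290, -309) = (-1/218119 + 12563/2) + (234 + 290*(-309)) = 2740228995/436238 + (234 - 89610) = 2740228995/436238 - 89376 = -36248978493/436238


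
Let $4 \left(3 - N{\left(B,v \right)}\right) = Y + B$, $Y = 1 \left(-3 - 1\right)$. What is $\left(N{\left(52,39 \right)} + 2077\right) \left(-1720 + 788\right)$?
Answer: $-1927376$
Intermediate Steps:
$Y = -4$ ($Y = 1 \left(-3 - 1\right) = 1 \left(-4\right) = -4$)
$N{\left(B,v \right)} = 4 - \frac{B}{4}$ ($N{\left(B,v \right)} = 3 - \frac{-4 + B}{4} = 3 - \left(-1 + \frac{B}{4}\right) = 4 - \frac{B}{4}$)
$\left(N{\left(52,39 \right)} + 2077\right) \left(-1720 + 788\right) = \left(\left(4 - 13\right) + 2077\right) \left(-1720 + 788\right) = \left(\left(4 - 13\right) + 2077\right) \left(-932\right) = \left(-9 + 2077\right) \left(-932\right) = 2068 \left(-932\right) = -1927376$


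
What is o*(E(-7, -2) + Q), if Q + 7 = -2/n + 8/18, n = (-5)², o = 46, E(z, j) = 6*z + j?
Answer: -524078/225 ≈ -2329.2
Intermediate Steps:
E(z, j) = j + 6*z
n = 25
Q = -1493/225 (Q = -7 + (-2/25 + 8/18) = -7 + (-2*1/25 + 8*(1/18)) = -7 + (-2/25 + 4/9) = -7 + 82/225 = -1493/225 ≈ -6.6356)
o*(E(-7, -2) + Q) = 46*((-2 + 6*(-7)) - 1493/225) = 46*((-2 - 42) - 1493/225) = 46*(-44 - 1493/225) = 46*(-11393/225) = -524078/225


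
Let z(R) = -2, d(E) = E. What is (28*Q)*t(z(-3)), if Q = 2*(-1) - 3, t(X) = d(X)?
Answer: 280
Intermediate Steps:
t(X) = X
Q = -5 (Q = -2 - 3 = -5)
(28*Q)*t(z(-3)) = (28*(-5))*(-2) = -140*(-2) = 280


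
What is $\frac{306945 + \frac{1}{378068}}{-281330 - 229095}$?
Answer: $- \frac{6826240133}{11351491700} \approx -0.60135$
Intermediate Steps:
$\frac{306945 + \frac{1}{378068}}{-281330 - 229095} = \frac{306945 + \frac{1}{378068}}{-510425} = \frac{116046082261}{378068} \left(- \frac{1}{510425}\right) = - \frac{6826240133}{11351491700}$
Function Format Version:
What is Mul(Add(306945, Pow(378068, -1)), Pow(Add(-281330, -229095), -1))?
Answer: Rational(-6826240133, 11351491700) ≈ -0.60135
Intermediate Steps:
Mul(Add(306945, Pow(378068, -1)), Pow(Add(-281330, -229095), -1)) = Mul(Add(306945, Rational(1, 378068)), Pow(-510425, -1)) = Mul(Rational(116046082261, 378068), Rational(-1, 510425)) = Rational(-6826240133, 11351491700)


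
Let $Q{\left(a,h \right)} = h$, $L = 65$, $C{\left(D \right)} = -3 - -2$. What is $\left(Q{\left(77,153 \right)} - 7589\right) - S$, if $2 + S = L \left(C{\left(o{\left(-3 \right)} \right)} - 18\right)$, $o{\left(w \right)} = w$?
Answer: $-6199$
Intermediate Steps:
$C{\left(D \right)} = -1$ ($C{\left(D \right)} = -3 + 2 = -1$)
$S = -1237$ ($S = -2 + 65 \left(-1 - 18\right) = -2 + 65 \left(-19\right) = -2 - 1235 = -1237$)
$\left(Q{\left(77,153 \right)} - 7589\right) - S = \left(153 - 7589\right) - -1237 = -7436 + 1237 = -6199$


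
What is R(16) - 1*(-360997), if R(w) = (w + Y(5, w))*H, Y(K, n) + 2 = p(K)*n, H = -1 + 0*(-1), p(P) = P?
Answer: 360903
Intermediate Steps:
H = -1 (H = -1 + 0 = -1)
Y(K, n) = -2 + K*n
R(w) = 2 - 6*w (R(w) = (w + (-2 + 5*w))*(-1) = (-2 + 6*w)*(-1) = 2 - 6*w)
R(16) - 1*(-360997) = (2 - 6*16) - 1*(-360997) = (2 - 96) + 360997 = -94 + 360997 = 360903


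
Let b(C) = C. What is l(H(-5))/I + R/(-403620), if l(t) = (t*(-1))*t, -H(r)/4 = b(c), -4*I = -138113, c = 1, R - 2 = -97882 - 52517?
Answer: 20745949181/55745169060 ≈ 0.37216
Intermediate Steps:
R = -150397 (R = 2 + (-97882 - 52517) = 2 - 150399 = -150397)
I = 138113/4 (I = -¼*(-138113) = 138113/4 ≈ 34528.)
H(r) = -4 (H(r) = -4*1 = -4)
l(t) = -t² (l(t) = (-t)*t = -t²)
l(H(-5))/I + R/(-403620) = (-1*(-4)²)/(138113/4) - 150397/(-403620) = -1*16*(4/138113) - 150397*(-1/403620) = -16*4/138113 + 150397/403620 = -64/138113 + 150397/403620 = 20745949181/55745169060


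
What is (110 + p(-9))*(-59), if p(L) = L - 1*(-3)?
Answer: -6136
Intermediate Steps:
p(L) = 3 + L (p(L) = L + 3 = 3 + L)
(110 + p(-9))*(-59) = (110 + (3 - 9))*(-59) = (110 - 6)*(-59) = 104*(-59) = -6136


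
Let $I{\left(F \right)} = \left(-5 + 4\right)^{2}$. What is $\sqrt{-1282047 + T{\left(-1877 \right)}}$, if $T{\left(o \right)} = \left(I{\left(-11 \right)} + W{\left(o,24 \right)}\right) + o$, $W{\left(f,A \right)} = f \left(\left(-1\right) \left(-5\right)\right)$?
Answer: $2 i \sqrt{323327} \approx 1137.2 i$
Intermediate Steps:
$I{\left(F \right)} = 1$ ($I{\left(F \right)} = \left(-1\right)^{2} = 1$)
$W{\left(f,A \right)} = 5 f$ ($W{\left(f,A \right)} = f 5 = 5 f$)
$T{\left(o \right)} = 1 + 6 o$ ($T{\left(o \right)} = \left(1 + 5 o\right) + o = 1 + 6 o$)
$\sqrt{-1282047 + T{\left(-1877 \right)}} = \sqrt{-1282047 + \left(1 + 6 \left(-1877\right)\right)} = \sqrt{-1282047 + \left(1 - 11262\right)} = \sqrt{-1282047 - 11261} = \sqrt{-1293308} = 2 i \sqrt{323327}$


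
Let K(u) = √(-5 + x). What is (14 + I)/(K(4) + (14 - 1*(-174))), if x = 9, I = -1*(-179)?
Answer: 193/190 ≈ 1.0158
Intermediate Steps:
I = 179
K(u) = 2 (K(u) = √(-5 + 9) = √4 = 2)
(14 + I)/(K(4) + (14 - 1*(-174))) = (14 + 179)/(2 + (14 - 1*(-174))) = 193/(2 + (14 + 174)) = 193/(2 + 188) = 193/190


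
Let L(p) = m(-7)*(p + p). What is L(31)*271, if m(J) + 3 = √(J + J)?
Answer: -50406 + 16802*I*√14 ≈ -50406.0 + 62867.0*I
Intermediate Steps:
m(J) = -3 + √2*√J (m(J) = -3 + √(J + J) = -3 + √(2*J) = -3 + √2*√J)
L(p) = 2*p*(-3 + I*√14) (L(p) = (-3 + √2*√(-7))*(p + p) = (-3 + √2*(I*√7))*(2*p) = (-3 + I*√14)*(2*p) = 2*p*(-3 + I*√14))
L(31)*271 = (2*31*(-3 + I*√14))*271 = (-186 + 62*I*√14)*271 = -50406 + 16802*I*√14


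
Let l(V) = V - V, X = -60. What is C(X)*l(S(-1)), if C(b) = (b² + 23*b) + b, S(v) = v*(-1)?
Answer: 0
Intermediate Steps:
S(v) = -v
l(V) = 0
C(b) = b² + 24*b
C(X)*l(S(-1)) = -60*(24 - 60)*0 = -60*(-36)*0 = 2160*0 = 0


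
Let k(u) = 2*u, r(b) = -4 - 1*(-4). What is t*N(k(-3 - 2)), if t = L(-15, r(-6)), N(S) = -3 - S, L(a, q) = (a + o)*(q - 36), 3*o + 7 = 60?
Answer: -672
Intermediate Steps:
o = 53/3 (o = -7/3 + (1/3)*60 = -7/3 + 20 = 53/3 ≈ 17.667)
r(b) = 0 (r(b) = -4 + 4 = 0)
L(a, q) = (-36 + q)*(53/3 + a) (L(a, q) = (a + 53/3)*(q - 36) = (53/3 + a)*(-36 + q) = (-36 + q)*(53/3 + a))
t = -96 (t = -636 - 36*(-15) + (53/3)*0 - 15*0 = -636 + 540 + 0 + 0 = -96)
t*N(k(-3 - 2)) = -96*(-3 - 2*(-3 - 2)) = -96*(-3 - 2*(-5)) = -96*(-3 - 1*(-10)) = -96*(-3 + 10) = -96*7 = -672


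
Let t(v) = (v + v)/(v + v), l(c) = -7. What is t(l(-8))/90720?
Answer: 1/90720 ≈ 1.1023e-5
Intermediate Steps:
t(v) = 1 (t(v) = (2*v)/((2*v)) = (2*v)*(1/(2*v)) = 1)
t(l(-8))/90720 = 1/90720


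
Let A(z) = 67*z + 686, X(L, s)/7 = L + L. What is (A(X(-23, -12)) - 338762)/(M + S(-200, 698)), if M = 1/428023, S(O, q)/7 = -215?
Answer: 76969235975/322087307 ≈ 238.97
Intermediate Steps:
X(L, s) = 14*L (X(L, s) = 7*(L + L) = 7*(2*L) = 14*L)
S(O, q) = -1505 (S(O, q) = 7*(-215) = -1505)
M = 1/428023 ≈ 2.3363e-6
A(z) = 686 + 67*z
(A(X(-23, -12)) - 338762)/(M + S(-200, 698)) = ((686 + 67*(14*(-23))) - 338762)/(1/428023 - 1505) = ((686 + 67*(-322)) - 338762)/(-644174614/428023) = ((686 - 21574) - 338762)*(-428023/644174614) = (-20888 - 338762)*(-428023/644174614) = -359650*(-428023/644174614) = 76969235975/322087307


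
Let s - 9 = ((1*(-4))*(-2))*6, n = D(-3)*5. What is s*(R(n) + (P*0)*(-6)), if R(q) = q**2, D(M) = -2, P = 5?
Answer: 5700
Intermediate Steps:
n = -10 (n = -2*5 = -10)
s = 57 (s = 9 + ((1*(-4))*(-2))*6 = 9 - 4*(-2)*6 = 9 + 8*6 = 9 + 48 = 57)
s*(R(n) + (P*0)*(-6)) = 57*((-10)**2 + (5*0)*(-6)) = 57*(100 + 0*(-6)) = 57*(100 + 0) = 57*100 = 5700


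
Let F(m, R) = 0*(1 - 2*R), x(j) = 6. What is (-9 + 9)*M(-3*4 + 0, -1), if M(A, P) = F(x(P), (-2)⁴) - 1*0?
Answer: 0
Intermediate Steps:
F(m, R) = 0
M(A, P) = 0 (M(A, P) = 0 - 1*0 = 0 + 0 = 0)
(-9 + 9)*M(-3*4 + 0, -1) = (-9 + 9)*0 = 0*0 = 0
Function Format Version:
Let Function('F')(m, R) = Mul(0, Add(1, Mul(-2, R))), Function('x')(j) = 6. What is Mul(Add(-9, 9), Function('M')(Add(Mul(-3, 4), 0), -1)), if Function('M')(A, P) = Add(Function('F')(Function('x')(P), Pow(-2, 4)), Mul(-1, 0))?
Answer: 0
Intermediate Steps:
Function('F')(m, R) = 0
Function('M')(A, P) = 0 (Function('M')(A, P) = Add(0, Mul(-1, 0)) = Add(0, 0) = 0)
Mul(Add(-9, 9), Function('M')(Add(Mul(-3, 4), 0), -1)) = Mul(Add(-9, 9), 0) = Mul(0, 0) = 0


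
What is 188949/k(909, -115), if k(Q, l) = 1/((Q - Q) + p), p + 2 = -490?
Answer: -92962908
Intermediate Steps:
p = -492 (p = -2 - 490 = -492)
k(Q, l) = -1/492 (k(Q, l) = 1/((Q - Q) - 492) = 1/(0 - 492) = 1/(-492) = -1/492)
188949/k(909, -115) = 188949/(-1/492) = 188949*(-492) = -92962908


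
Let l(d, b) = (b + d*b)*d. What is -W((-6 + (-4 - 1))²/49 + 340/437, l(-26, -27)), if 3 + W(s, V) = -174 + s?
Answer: 3720564/21413 ≈ 173.75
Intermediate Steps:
l(d, b) = d*(b + b*d) (l(d, b) = (b + b*d)*d = d*(b + b*d))
W(s, V) = -177 + s (W(s, V) = -3 + (-174 + s) = -177 + s)
-W((-6 + (-4 - 1))²/49 + 340/437, l(-26, -27)) = -(-177 + ((-6 + (-4 - 1))²/49 + 340/437)) = -(-177 + ((-6 - 5)²*(1/49) + 340*(1/437))) = -(-177 + ((-11)²*(1/49) + 340/437)) = -(-177 + (121*(1/49) + 340/437)) = -(-177 + (121/49 + 340/437)) = -(-177 + 69537/21413) = -1*(-3720564/21413) = 3720564/21413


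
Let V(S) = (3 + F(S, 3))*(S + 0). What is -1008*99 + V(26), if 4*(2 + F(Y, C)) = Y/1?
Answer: -99597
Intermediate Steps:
F(Y, C) = -2 + Y/4 (F(Y, C) = -2 + (Y/1)/4 = -2 + (Y*1)/4 = -2 + Y/4)
V(S) = S*(1 + S/4) (V(S) = (3 + (-2 + S/4))*(S + 0) = (1 + S/4)*S = S*(1 + S/4))
-1008*99 + V(26) = -1008*99 + (¼)*26*(4 + 26) = -99792 + (¼)*26*30 = -99792 + 195 = -99597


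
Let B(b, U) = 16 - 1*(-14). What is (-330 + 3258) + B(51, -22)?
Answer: 2958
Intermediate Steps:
B(b, U) = 30 (B(b, U) = 16 + 14 = 30)
(-330 + 3258) + B(51, -22) = (-330 + 3258) + 30 = 2928 + 30 = 2958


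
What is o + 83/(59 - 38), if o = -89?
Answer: -1786/21 ≈ -85.048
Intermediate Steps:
o + 83/(59 - 38) = -89 + 83/(59 - 38) = -89 + 83/21 = -1786/21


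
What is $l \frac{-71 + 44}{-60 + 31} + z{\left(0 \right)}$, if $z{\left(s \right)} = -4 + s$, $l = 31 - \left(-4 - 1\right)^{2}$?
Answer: $\frac{46}{29} \approx 1.5862$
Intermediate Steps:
$l = 6$ ($l = 31 - \left(-5\right)^{2} = 31 - 25 = 6$)
$l \frac{-71 + 44}{-60 + 31} + z{\left(0 \right)} = 6 \frac{-71 + 44}{-60 + 31} + \left(-4 + 0\right) = 6 \left(- \frac{27}{-29}\right) - 4 = 6 \left(\left(-27\right) \left(- \frac{1}{29}\right)\right) - 4 = 6 \cdot \frac{27}{29} - 4 = \frac{162}{29} - 4 = \frac{46}{29}$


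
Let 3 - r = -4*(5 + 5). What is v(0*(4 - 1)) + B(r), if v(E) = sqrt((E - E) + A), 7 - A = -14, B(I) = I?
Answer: 43 + sqrt(21) ≈ 47.583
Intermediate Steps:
r = 43 (r = 3 - (-4)*(5 + 5) = 3 - (-4)*10 = 3 - 1*(-40) = 3 + 40 = 43)
A = 21 (A = 7 - 1*(-14) = 7 + 14 = 21)
v(E) = sqrt(21) (v(E) = sqrt((E - E) + 21) = sqrt(0 + 21) = sqrt(21))
v(0*(4 - 1)) + B(r) = sqrt(21) + 43 = 43 + sqrt(21)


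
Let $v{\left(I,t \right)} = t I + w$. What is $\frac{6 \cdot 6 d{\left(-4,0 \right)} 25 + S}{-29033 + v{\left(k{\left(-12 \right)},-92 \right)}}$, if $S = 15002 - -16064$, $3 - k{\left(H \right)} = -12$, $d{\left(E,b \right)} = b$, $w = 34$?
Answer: $- \frac{31066}{30379} \approx -1.0226$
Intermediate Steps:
$k{\left(H \right)} = 15$ ($k{\left(H \right)} = 3 - -12 = 3 + 12 = 15$)
$S = 31066$ ($S = 15002 + 16064 = 31066$)
$v{\left(I,t \right)} = 34 + I t$ ($v{\left(I,t \right)} = t I + 34 = I t + 34 = 34 + I t$)
$\frac{6 \cdot 6 d{\left(-4,0 \right)} 25 + S}{-29033 + v{\left(k{\left(-12 \right)},-92 \right)}} = \frac{6 \cdot 6 \cdot 0 \cdot 25 + 31066}{-29033 + \left(34 + 15 \left(-92\right)\right)} = \frac{36 \cdot 0 \cdot 25 + 31066}{-29033 + \left(34 - 1380\right)} = \frac{0 \cdot 25 + 31066}{-29033 - 1346} = \frac{0 + 31066}{-30379} = 31066 \left(- \frac{1}{30379}\right) = - \frac{31066}{30379}$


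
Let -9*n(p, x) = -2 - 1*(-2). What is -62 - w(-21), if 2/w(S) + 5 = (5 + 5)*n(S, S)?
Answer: -308/5 ≈ -61.600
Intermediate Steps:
n(p, x) = 0 (n(p, x) = -(-2 - 1*(-2))/9 = -(-2 + 2)/9 = -⅑*0 = 0)
w(S) = -⅖ (w(S) = 2/(-5 + (5 + 5)*0) = 2/(-5 + 10*0) = 2/(-5 + 0) = 2/(-5) = 2*(-⅕) = -⅖)
-62 - w(-21) = -62 - 1*(-⅖) = -62 + ⅖ = -308/5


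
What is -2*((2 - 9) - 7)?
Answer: 28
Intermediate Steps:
-2*((2 - 9) - 7) = -2*(-7 - 7) = -2*(-14) = 28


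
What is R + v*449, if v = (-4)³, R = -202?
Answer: -28938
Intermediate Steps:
v = -64
R + v*449 = -202 - 64*449 = -202 - 28736 = -28938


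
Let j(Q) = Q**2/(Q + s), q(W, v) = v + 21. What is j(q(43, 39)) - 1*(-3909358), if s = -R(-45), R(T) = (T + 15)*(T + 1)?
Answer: 27365486/7 ≈ 3.9094e+6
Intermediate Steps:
q(W, v) = 21 + v
R(T) = (1 + T)*(15 + T) (R(T) = (15 + T)*(1 + T) = (1 + T)*(15 + T))
s = -1320 (s = -(15 + (-45)**2 + 16*(-45)) = -(15 + 2025 - 720) = -1*1320 = -1320)
j(Q) = Q**2/(-1320 + Q) (j(Q) = Q**2/(Q - 1320) = Q**2/(-1320 + Q))
j(q(43, 39)) - 1*(-3909358) = (21 + 39)**2/(-1320 + (21 + 39)) - 1*(-3909358) = 60**2/(-1320 + 60) + 3909358 = 3600/(-1260) + 3909358 = 3600*(-1/1260) + 3909358 = -20/7 + 3909358 = 27365486/7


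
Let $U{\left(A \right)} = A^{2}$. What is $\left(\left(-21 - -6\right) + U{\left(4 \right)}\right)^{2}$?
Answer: $1$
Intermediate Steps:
$\left(\left(-21 - -6\right) + U{\left(4 \right)}\right)^{2} = \left(\left(-21 - -6\right) + 4^{2}\right)^{2} = \left(\left(-21 + 6\right) + 16\right)^{2} = \left(-15 + 16\right)^{2} = 1^{2} = 1$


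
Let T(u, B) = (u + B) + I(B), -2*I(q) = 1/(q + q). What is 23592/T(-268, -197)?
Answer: -18590496/366419 ≈ -50.736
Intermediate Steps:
I(q) = -1/(4*q) (I(q) = -1/(2*(q + q)) = -1/(2*q)/2 = -1/(4*q))
T(u, B) = B + u - 1/(4*B) (T(u, B) = (u + B) - 1/(4*B) = (B + u) - 1/(4*B) = B + u - 1/(4*B))
23592/T(-268, -197) = 23592/(-197 - 268 - ¼/(-197)) = 23592/(-197 - 268 - ¼*(-1/197)) = 23592/(-197 - 268 + 1/788) = 23592/(-366419/788) = 23592*(-788/366419) = -18590496/366419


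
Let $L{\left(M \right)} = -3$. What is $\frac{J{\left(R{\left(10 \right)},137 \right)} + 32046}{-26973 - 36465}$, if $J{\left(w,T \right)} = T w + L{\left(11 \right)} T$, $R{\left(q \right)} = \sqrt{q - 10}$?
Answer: $- \frac{10545}{21146} \approx -0.49868$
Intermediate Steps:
$R{\left(q \right)} = \sqrt{-10 + q}$
$J{\left(w,T \right)} = - 3 T + T w$ ($J{\left(w,T \right)} = T w - 3 T = - 3 T + T w$)
$\frac{J{\left(R{\left(10 \right)},137 \right)} + 32046}{-26973 - 36465} = \frac{137 \left(-3 + \sqrt{-10 + 10}\right) + 32046}{-26973 - 36465} = \frac{137 \left(-3 + \sqrt{0}\right) + 32046}{-63438} = \left(137 \left(-3 + 0\right) + 32046\right) \left(- \frac{1}{63438}\right) = \left(137 \left(-3\right) + 32046\right) \left(- \frac{1}{63438}\right) = \left(-411 + 32046\right) \left(- \frac{1}{63438}\right) = 31635 \left(- \frac{1}{63438}\right) = - \frac{10545}{21146}$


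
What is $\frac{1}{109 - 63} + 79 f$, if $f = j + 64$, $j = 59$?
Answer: $\frac{446983}{46} \approx 9717.0$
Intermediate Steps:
$f = 123$ ($f = 59 + 64 = 123$)
$\frac{1}{109 - 63} + 79 f = \frac{1}{109 - 63} + 79 \cdot 123 = \frac{1}{46} + 9717 = \frac{446983}{46}$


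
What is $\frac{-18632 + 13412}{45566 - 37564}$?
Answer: $- \frac{2610}{4001} \approx -0.65234$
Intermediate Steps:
$\frac{-18632 + 13412}{45566 - 37564} = - \frac{5220}{8002} = \left(-5220\right) \frac{1}{8002} = - \frac{2610}{4001}$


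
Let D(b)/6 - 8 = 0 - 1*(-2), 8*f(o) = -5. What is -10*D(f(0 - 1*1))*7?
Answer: -4200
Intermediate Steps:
f(o) = -5/8 (f(o) = (⅛)*(-5) = -5/8)
D(b) = 60 (D(b) = 48 + 6*(0 - 1*(-2)) = 48 + 6*(0 + 2) = 48 + 6*2 = 48 + 12 = 60)
-10*D(f(0 - 1*1))*7 = -10*60*7 = -600*7 = -4200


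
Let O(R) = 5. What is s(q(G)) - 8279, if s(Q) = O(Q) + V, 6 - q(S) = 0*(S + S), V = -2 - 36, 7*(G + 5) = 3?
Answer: -8312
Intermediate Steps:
G = -32/7 (G = -5 + (⅐)*3 = -5 + 3/7 = -32/7 ≈ -4.5714)
V = -38
q(S) = 6 (q(S) = 6 - 0*(S + S) = 6 - 0*2*S = 6 - 1*0 = 6 + 0 = 6)
s(Q) = -33 (s(Q) = 5 - 38 = -33)
s(q(G)) - 8279 = -33 - 8279 = -8312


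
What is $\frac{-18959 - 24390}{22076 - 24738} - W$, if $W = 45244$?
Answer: $- \frac{120396179}{2662} \approx -45228.0$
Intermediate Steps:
$\frac{-18959 - 24390}{22076 - 24738} - W = \frac{-18959 - 24390}{22076 - 24738} - 45244 = - \frac{43349}{-2662} - 45244 = \left(-43349\right) \left(- \frac{1}{2662}\right) - 45244 = \frac{43349}{2662} - 45244 = - \frac{120396179}{2662}$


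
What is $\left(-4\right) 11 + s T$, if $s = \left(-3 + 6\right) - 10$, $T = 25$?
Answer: $-219$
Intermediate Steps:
$s = -7$ ($s = 3 - 10 = -7$)
$\left(-4\right) 11 + s T = \left(-4\right) 11 - 175 = -44 - 175 = -219$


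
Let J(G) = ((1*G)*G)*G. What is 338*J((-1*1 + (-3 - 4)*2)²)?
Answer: 3850031250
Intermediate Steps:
J(G) = G³ (J(G) = (G*G)*G = G²*G = G³)
338*J((-1*1 + (-3 - 4)*2)²) = 338*((-1*1 + (-3 - 4)*2)²)³ = 338*((-1 - 7*2)²)³ = 338*((-1 - 14)²)³ = 338*((-15)²)³ = 338*225³ = 338*11390625 = 3850031250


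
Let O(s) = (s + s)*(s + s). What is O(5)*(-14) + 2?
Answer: -1398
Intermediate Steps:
O(s) = 4*s² (O(s) = (2*s)*(2*s) = 4*s²)
O(5)*(-14) + 2 = (4*5²)*(-14) + 2 = (4*25)*(-14) + 2 = 100*(-14) + 2 = -1400 + 2 = -1398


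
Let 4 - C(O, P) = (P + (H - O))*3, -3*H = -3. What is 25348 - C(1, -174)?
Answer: 24822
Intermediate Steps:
H = 1 (H = -⅓*(-3) = 1)
C(O, P) = 1 - 3*P + 3*O (C(O, P) = 4 - (P + (1 - O))*3 = 4 - (1 + P - O)*3 = 4 - (3 - 3*O + 3*P) = 4 + (-3 - 3*P + 3*O) = 1 - 3*P + 3*O)
25348 - C(1, -174) = 25348 - (1 - 3*(-174) + 3*1) = 25348 - (1 + 522 + 3) = 25348 - 1*526 = 25348 - 526 = 24822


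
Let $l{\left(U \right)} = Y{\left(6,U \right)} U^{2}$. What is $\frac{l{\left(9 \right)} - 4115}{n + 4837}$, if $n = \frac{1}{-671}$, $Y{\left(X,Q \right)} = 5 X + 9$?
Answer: $- \frac{320738}{1622813} \approx -0.19764$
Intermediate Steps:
$Y{\left(X,Q \right)} = 9 + 5 X$
$l{\left(U \right)} = 39 U^{2}$ ($l{\left(U \right)} = \left(9 + 5 \cdot 6\right) U^{2} = \left(9 + 30\right) U^{2} = 39 U^{2}$)
$n = - \frac{1}{671} \approx -0.0014903$
$\frac{l{\left(9 \right)} - 4115}{n + 4837} = \frac{39 \cdot 9^{2} - 4115}{- \frac{1}{671} + 4837} = \frac{39 \cdot 81 - 4115}{\frac{3245626}{671}} = \left(3159 - 4115\right) \frac{671}{3245626} = \left(-956\right) \frac{671}{3245626} = - \frac{320738}{1622813}$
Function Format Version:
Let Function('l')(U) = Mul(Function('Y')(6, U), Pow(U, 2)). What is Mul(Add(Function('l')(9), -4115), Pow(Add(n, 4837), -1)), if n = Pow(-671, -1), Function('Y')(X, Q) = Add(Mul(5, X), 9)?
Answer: Rational(-320738, 1622813) ≈ -0.19764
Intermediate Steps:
Function('Y')(X, Q) = Add(9, Mul(5, X))
Function('l')(U) = Mul(39, Pow(U, 2)) (Function('l')(U) = Mul(Add(9, Mul(5, 6)), Pow(U, 2)) = Mul(Add(9, 30), Pow(U, 2)) = Mul(39, Pow(U, 2)))
n = Rational(-1, 671) ≈ -0.0014903
Mul(Add(Function('l')(9), -4115), Pow(Add(n, 4837), -1)) = Mul(Add(Mul(39, Pow(9, 2)), -4115), Pow(Add(Rational(-1, 671), 4837), -1)) = Mul(Add(Mul(39, 81), -4115), Pow(Rational(3245626, 671), -1)) = Mul(Add(3159, -4115), Rational(671, 3245626)) = Mul(-956, Rational(671, 3245626)) = Rational(-320738, 1622813)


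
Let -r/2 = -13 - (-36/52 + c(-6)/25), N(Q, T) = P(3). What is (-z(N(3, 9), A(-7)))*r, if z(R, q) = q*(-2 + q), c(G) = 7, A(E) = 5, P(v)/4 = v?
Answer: -24546/65 ≈ -377.63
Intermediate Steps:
P(v) = 4*v
N(Q, T) = 12 (N(Q, T) = 4*3 = 12)
r = 8182/325 (r = -2*(-13 - (-36/52 + 7/25)) = -2*(-13 - (-36*1/52 + 7*(1/25))) = -2*(-13 - (-9/13 + 7/25)) = -2*(-13 - 1*(-134/325)) = -2*(-13 + 134/325) = -2*(-4091/325) = 8182/325 ≈ 25.175)
(-z(N(3, 9), A(-7)))*r = -5*(-2 + 5)*(8182/325) = -5*3*(8182/325) = -1*15*(8182/325) = -15*8182/325 = -24546/65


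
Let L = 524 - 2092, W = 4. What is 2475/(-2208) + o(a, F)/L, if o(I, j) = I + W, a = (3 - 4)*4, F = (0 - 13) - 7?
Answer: -825/736 ≈ -1.1209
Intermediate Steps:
F = -20 (F = -13 - 7 = -20)
a = -4 (a = -1*4 = -4)
o(I, j) = 4 + I (o(I, j) = I + 4 = 4 + I)
L = -1568
2475/(-2208) + o(a, F)/L = 2475/(-2208) + (4 - 4)/(-1568) = 2475*(-1/2208) + 0*(-1/1568) = -825/736 + 0 = -825/736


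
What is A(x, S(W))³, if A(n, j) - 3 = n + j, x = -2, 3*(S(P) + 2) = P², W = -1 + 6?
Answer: 10648/27 ≈ 394.37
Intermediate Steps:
W = 5
S(P) = -2 + P²/3
A(n, j) = 3 + j + n (A(n, j) = 3 + (n + j) = 3 + (j + n) = 3 + j + n)
A(x, S(W))³ = (3 + (-2 + (⅓)*5²) - 2)³ = (3 + (-2 + (⅓)*25) - 2)³ = (3 + (-2 + 25/3) - 2)³ = (3 + 19/3 - 2)³ = (22/3)³ = 10648/27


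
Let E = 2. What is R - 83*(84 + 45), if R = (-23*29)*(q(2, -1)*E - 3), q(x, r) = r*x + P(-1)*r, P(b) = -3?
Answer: -10040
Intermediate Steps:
q(x, r) = -3*r + r*x (q(x, r) = r*x - 3*r = -3*r + r*x)
R = 667 (R = (-23*29)*(-(-3 + 2)*2 - 3) = -667*(-1*(-1)*2 - 3) = -667*(1*2 - 3) = -667*(2 - 3) = -667*(-1) = 667)
R - 83*(84 + 45) = 667 - 83*(84 + 45) = 667 - 83*129 = 667 - 10707 = -10040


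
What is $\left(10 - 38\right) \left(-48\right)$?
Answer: $1344$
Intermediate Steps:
$\left(10 - 38\right) \left(-48\right) = \left(-28\right) \left(-48\right) = 1344$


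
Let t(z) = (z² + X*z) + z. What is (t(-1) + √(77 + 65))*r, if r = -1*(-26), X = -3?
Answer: 78 + 26*√142 ≈ 387.83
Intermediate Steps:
t(z) = z² - 2*z (t(z) = (z² - 3*z) + z = z² - 2*z)
r = 26
(t(-1) + √(77 + 65))*r = (-(-2 - 1) + √(77 + 65))*26 = (-1*(-3) + √142)*26 = (3 + √142)*26 = 78 + 26*√142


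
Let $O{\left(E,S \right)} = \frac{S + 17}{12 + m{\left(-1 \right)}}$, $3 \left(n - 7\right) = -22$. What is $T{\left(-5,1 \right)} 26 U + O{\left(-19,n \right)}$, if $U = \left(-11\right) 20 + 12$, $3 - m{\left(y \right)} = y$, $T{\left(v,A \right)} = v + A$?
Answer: $\frac{519193}{24} \approx 21633.0$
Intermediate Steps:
$n = - \frac{1}{3}$ ($n = 7 + \frac{1}{3} \left(-22\right) = 7 - \frac{22}{3} = - \frac{1}{3} \approx -0.33333$)
$T{\left(v,A \right)} = A + v$
$m{\left(y \right)} = 3 - y$
$O{\left(E,S \right)} = \frac{17}{16} + \frac{S}{16}$ ($O{\left(E,S \right)} = \frac{S + 17}{12 + \left(3 - -1\right)} = \frac{17 + S}{12 + \left(3 + 1\right)} = \frac{17 + S}{12 + 4} = \frac{17 + S}{16} = \left(17 + S\right) \frac{1}{16} = \frac{17}{16} + \frac{S}{16}$)
$U = -208$ ($U = -220 + 12 = -208$)
$T{\left(-5,1 \right)} 26 U + O{\left(-19,n \right)} = \left(1 - 5\right) 26 \left(-208\right) + \left(\frac{17}{16} + \frac{1}{16} \left(- \frac{1}{3}\right)\right) = \left(-4\right) 26 \left(-208\right) + \left(\frac{17}{16} - \frac{1}{48}\right) = \left(-104\right) \left(-208\right) + \frac{25}{24} = 21632 + \frac{25}{24} = \frac{519193}{24}$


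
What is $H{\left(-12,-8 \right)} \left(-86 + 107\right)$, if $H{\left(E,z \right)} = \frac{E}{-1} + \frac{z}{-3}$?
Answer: $308$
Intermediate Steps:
$H{\left(E,z \right)} = - E - \frac{z}{3}$ ($H{\left(E,z \right)} = E \left(-1\right) + z \left(- \frac{1}{3}\right) = - E - \frac{z}{3}$)
$H{\left(-12,-8 \right)} \left(-86 + 107\right) = \left(\left(-1\right) \left(-12\right) - - \frac{8}{3}\right) \left(-86 + 107\right) = \left(12 + \frac{8}{3}\right) 21 = \frac{44}{3} \cdot 21 = 308$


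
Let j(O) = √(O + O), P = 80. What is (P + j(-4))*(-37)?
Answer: -2960 - 74*I*√2 ≈ -2960.0 - 104.65*I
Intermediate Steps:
j(O) = √2*√O (j(O) = √(2*O) = √2*√O)
(P + j(-4))*(-37) = (80 + √2*√(-4))*(-37) = (80 + √2*(2*I))*(-37) = (80 + 2*I*√2)*(-37) = -2960 - 74*I*√2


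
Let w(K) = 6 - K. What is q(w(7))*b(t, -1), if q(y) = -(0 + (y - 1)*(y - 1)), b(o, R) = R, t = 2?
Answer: 4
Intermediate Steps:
q(y) = -(-1 + y)**2 (q(y) = -(0 + (-1 + y)*(-1 + y)) = -(0 + (-1 + y)**2) = -(-1 + y)**2)
q(w(7))*b(t, -1) = -(-1 + (6 - 1*7))**2*(-1) = -(-1 + (6 - 7))**2*(-1) = -(-1 - 1)**2*(-1) = -1*(-2)**2*(-1) = -1*4*(-1) = -4*(-1) = 4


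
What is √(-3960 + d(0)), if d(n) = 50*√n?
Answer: 6*I*√110 ≈ 62.929*I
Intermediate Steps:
√(-3960 + d(0)) = √(-3960 + 50*√0) = √(-3960 + 50*0) = √(-3960 + 0) = √(-3960) = 6*I*√110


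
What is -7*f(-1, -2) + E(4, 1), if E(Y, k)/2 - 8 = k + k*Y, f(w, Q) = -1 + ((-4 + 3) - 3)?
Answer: 61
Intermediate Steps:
f(w, Q) = -5 (f(w, Q) = -1 + (-1 - 3) = -1 - 4 = -5)
E(Y, k) = 16 + 2*k + 2*Y*k (E(Y, k) = 16 + 2*(k + k*Y) = 16 + 2*(k + Y*k) = 16 + (2*k + 2*Y*k) = 16 + 2*k + 2*Y*k)
-7*f(-1, -2) + E(4, 1) = -7*(-5) + (16 + 2*1 + 2*4*1) = 35 + (16 + 2 + 8) = 35 + 26 = 61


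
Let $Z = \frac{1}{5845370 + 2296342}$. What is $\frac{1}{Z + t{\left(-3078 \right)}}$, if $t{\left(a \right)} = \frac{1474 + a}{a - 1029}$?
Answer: $\frac{11146003728}{4353103385} \approx 2.5605$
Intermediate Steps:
$t{\left(a \right)} = \frac{1474 + a}{-1029 + a}$
$Z = \frac{1}{8141712} \approx 1.2282 \cdot 10^{-7}$
$\frac{1}{Z + t{\left(-3078 \right)}} = \frac{1}{\frac{1}{8141712} + \frac{1474 - 3078}{-1029 - 3078}} = \frac{1}{\frac{1}{8141712} + \frac{1}{-4107} \left(-1604\right)} = \frac{1}{\frac{1}{8141712} - - \frac{1604}{4107}} = \frac{1}{\frac{1}{8141712} + \frac{1604}{4107}} = \frac{1}{\frac{4353103385}{11146003728}} = \frac{11146003728}{4353103385}$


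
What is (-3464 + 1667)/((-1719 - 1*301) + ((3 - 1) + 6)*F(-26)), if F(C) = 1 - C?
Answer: 1797/1804 ≈ 0.99612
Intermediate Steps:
(-3464 + 1667)/((-1719 - 1*301) + ((3 - 1) + 6)*F(-26)) = (-3464 + 1667)/((-1719 - 1*301) + ((3 - 1) + 6)*(1 - 1*(-26))) = -1797/((-1719 - 301) + (2 + 6)*(1 + 26)) = -1797/(-2020 + 8*27) = -1797/(-2020 + 216) = -1797/(-1804) = -1797*(-1/1804) = 1797/1804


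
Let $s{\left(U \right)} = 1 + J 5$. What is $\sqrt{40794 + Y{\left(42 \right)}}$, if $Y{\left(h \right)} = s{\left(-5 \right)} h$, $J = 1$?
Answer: $\sqrt{41046} \approx 202.6$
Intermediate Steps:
$s{\left(U \right)} = 6$ ($s{\left(U \right)} = 1 + 1 \cdot 5 = 1 + 5 = 6$)
$Y{\left(h \right)} = 6 h$
$\sqrt{40794 + Y{\left(42 \right)}} = \sqrt{40794 + 6 \cdot 42} = \sqrt{40794 + 252} = \sqrt{41046}$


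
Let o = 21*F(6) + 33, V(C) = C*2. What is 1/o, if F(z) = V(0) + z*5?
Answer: 1/663 ≈ 0.0015083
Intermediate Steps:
V(C) = 2*C
F(z) = 5*z (F(z) = 2*0 + z*5 = 0 + 5*z = 5*z)
o = 663 (o = 21*(5*6) + 33 = 21*30 + 33 = 630 + 33 = 663)
1/o = 1/663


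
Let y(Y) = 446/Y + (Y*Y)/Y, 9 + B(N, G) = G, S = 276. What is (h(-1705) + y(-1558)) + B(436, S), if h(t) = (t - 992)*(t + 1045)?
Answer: 1385629668/779 ≈ 1.7787e+6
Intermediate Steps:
B(N, G) = -9 + G
h(t) = (-992 + t)*(1045 + t)
y(Y) = Y + 446/Y (y(Y) = 446/Y + Y²/Y = 446/Y + Y = Y + 446/Y)
(h(-1705) + y(-1558)) + B(436, S) = ((-1036640 + (-1705)² + 53*(-1705)) + (-1558 + 446/(-1558))) + (-9 + 276) = ((-1036640 + 2907025 - 90365) + (-1558 + 446*(-1/1558))) + 267 = (1780020 + (-1558 - 223/779)) + 267 = (1780020 - 1213905/779) + 267 = 1385421675/779 + 267 = 1385629668/779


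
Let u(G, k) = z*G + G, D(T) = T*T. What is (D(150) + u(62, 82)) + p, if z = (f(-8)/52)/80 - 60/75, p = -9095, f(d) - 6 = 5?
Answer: 27908533/2080 ≈ 13418.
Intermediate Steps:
f(d) = 11 (f(d) = 6 + 5 = 11)
D(T) = T²
z = -3317/4160 (z = (11/52)/80 - 60/75 = (11*(1/52))*(1/80) - 60*1/75 = (11/52)*(1/80) - ⅘ = 11/4160 - ⅘ = -3317/4160 ≈ -0.79736)
u(G, k) = 843*G/4160 (u(G, k) = -3317*G/4160 + G = 843*G/4160)
(D(150) + u(62, 82)) + p = (150² + (843/4160)*62) - 9095 = (22500 + 26133/2080) - 9095 = 46826133/2080 - 9095 = 27908533/2080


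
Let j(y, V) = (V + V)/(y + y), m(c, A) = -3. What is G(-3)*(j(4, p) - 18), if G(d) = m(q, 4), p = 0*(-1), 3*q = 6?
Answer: 54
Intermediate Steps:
q = 2 (q = (⅓)*6 = 2)
p = 0
G(d) = -3
j(y, V) = V/y (j(y, V) = (2*V)/((2*y)) = (2*V)*(1/(2*y)) = V/y)
G(-3)*(j(4, p) - 18) = -3*(0/4 - 18) = -3*(0*(¼) - 18) = -3*(0 - 18) = -3*(-18) = 54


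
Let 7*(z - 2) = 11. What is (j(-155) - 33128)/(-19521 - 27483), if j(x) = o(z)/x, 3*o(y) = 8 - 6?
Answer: 7702261/10928430 ≈ 0.70479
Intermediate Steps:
z = 25/7 (z = 2 + (1/7)*11 = 2 + 11/7 = 25/7 ≈ 3.5714)
o(y) = 2/3 (o(y) = (8 - 6)/3 = (1/3)*2 = 2/3)
j(x) = 2/(3*x)
(j(-155) - 33128)/(-19521 - 27483) = ((2/3)/(-155) - 33128)/(-19521 - 27483) = ((2/3)*(-1/155) - 33128)/(-47004) = (-2/465 - 33128)*(-1/47004) = -15404522/465*(-1/47004) = 7702261/10928430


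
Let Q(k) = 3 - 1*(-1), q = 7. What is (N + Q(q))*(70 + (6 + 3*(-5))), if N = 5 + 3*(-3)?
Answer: 0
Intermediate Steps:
N = -4 (N = 5 - 9 = -4)
Q(k) = 4 (Q(k) = 3 + 1 = 4)
(N + Q(q))*(70 + (6 + 3*(-5))) = (-4 + 4)*(70 + (6 + 3*(-5))) = 0*(70 + (6 - 15)) = 0*(70 - 9) = 0*61 = 0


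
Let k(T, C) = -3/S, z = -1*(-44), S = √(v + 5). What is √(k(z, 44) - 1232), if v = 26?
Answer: √(-1183952 - 93*√31)/31 ≈ 35.108*I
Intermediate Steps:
S = √31 (S = √(26 + 5) = √31 ≈ 5.5678)
z = 44
k(T, C) = -3*√31/31
√(k(z, 44) - 1232) = √(-3*√31/31 - 1232) = √(-1232 - 3*√31/31)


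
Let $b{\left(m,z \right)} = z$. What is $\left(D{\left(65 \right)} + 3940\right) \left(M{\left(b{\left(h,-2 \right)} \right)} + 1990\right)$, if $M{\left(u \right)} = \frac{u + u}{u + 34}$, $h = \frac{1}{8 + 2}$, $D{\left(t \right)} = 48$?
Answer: $\frac{15871243}{2} \approx 7.9356 \cdot 10^{6}$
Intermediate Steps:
$h = \frac{1}{10} \approx 0.1$
$M{\left(u \right)} = \frac{2 u}{34 + u}$
$\left(D{\left(65 \right)} + 3940\right) \left(M{\left(b{\left(h,-2 \right)} \right)} + 1990\right) = \left(48 + 3940\right) \left(2 \left(-2\right) \frac{1}{34 - 2} + 1990\right) = 3988 \left(2 \left(-2\right) \frac{1}{32} + 1990\right) = 3988 \left(- \frac{1}{8} + 1990\right) = 3988 \cdot \frac{15919}{8} = \frac{15871243}{2}$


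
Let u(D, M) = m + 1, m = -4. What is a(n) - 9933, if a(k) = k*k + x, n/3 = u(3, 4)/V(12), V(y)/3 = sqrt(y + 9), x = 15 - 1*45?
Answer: -69738/7 ≈ -9962.6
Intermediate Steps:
x = -30 (x = 15 - 45 = -30)
u(D, M) = -3 (u(D, M) = -4 + 1 = -3)
V(y) = 3*sqrt(9 + y) (V(y) = 3*sqrt(y + 9) = 3*sqrt(9 + y))
n = -sqrt(21)/7 (n = 3*(-3*1/(3*sqrt(9 + 12))) = 3*(-3*sqrt(21)/63) = 3*(-sqrt(21)/21) = -sqrt(21)/7 ≈ -0.65465)
a(k) = -30 + k**2 (a(k) = k*k - 30 = k**2 - 30 = -30 + k**2)
a(n) - 9933 = (-30 + (-sqrt(21)/7)**2) - 9933 = (-30 + 3/7) - 9933 = -207/7 - 9933 = -69738/7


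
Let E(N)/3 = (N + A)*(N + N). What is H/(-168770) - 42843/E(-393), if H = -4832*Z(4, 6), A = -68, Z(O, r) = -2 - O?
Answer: -6457669801/30576567210 ≈ -0.21120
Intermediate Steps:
E(N) = 6*N*(-68 + N) (E(N) = 3*((N - 68)*(N + N)) = 3*((-68 + N)*(2*N)) = 3*(2*N*(-68 + N)) = 6*N*(-68 + N))
H = 28992 (H = -4832*(-2 - 1*4) = -4832*(-2 - 4) = -4832*(-6) = 28992)
H/(-168770) - 42843/E(-393) = 28992/(-168770) - 42843*(-1/(2358*(-68 - 393))) = 28992*(-1/168770) - 42843/(6*(-393)*(-461)) = -14496/84385 - 42843/1087038 = -14496/84385 - 42843*1/1087038 = -14496/84385 - 14281/362346 = -6457669801/30576567210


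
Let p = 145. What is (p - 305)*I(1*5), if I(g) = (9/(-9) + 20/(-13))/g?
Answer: 1056/13 ≈ 81.231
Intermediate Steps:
I(g) = -33/(13*g) (I(g) = (9*(-1/9) + 20*(-1/13))/g = (-1 - 20/13)/g = -33/(13*g))
(p - 305)*I(1*5) = (145 - 305)*(-33/(13*(1*5))) = -(-5280)/(13*5) = -160*(-33/65) = 1056/13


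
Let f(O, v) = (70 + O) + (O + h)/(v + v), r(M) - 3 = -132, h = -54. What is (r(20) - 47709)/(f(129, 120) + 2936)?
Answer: -765408/50165 ≈ -15.258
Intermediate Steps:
r(M) = -129 (r(M) = 3 - 132 = -129)
f(O, v) = 70 + O + (-54 + O)/(2*v) (f(O, v) = (70 + O) + (O - 54)/(v + v) = (70 + O) + (-54 + O)/((2*v)) = (70 + O) + (-54 + O)*(1/(2*v)) = (70 + O) + (-54 + O)/(2*v) = 70 + O + (-54 + O)/(2*v))
(r(20) - 47709)/(f(129, 120) + 2936) = (-129 - 47709)/((-27 + (1/2)*129 + 120*(70 + 129))/120 + 2936) = -47838/((-27 + 129/2 + 120*199)/120 + 2936) = -47838/((-27 + 129/2 + 23880)/120 + 2936) = -47838/((1/120)*(47835/2) + 2936) = -47838/(3189/16 + 2936) = -47838/50165/16 = -47838*16/50165 = -765408/50165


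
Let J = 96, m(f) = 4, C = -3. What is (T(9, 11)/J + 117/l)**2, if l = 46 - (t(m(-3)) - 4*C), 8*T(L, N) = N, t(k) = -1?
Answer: 8143438081/722534400 ≈ 11.271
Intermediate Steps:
T(L, N) = N/8
l = 35 (l = 46 - (-1 - 4*(-3)) = 46 - (-1 + 12) = 46 - 1*11 = 46 - 11 = 35)
(T(9, 11)/J + 117/l)**2 = (((1/8)*11)/96 + 117/35)**2 = ((11/8)*(1/96) + 117*(1/35))**2 = (11/768 + 117/35)**2 = (90241/26880)**2 = 8143438081/722534400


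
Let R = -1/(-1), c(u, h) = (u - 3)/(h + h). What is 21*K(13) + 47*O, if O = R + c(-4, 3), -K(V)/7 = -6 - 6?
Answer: 10537/6 ≈ 1756.2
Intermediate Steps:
K(V) = 84 (K(V) = -7*(-6 - 6) = -7*(-12) = 84)
c(u, h) = (-3 + u)/(2*h) (c(u, h) = (-3 + u)/((2*h)) = (-3 + u)*(1/(2*h)) = (-3 + u)/(2*h))
R = 1 (R = -1*(-1) = 1)
O = -1/6 (O = 1 + (1/2)*(-3 - 4)/3 = 1 + (1/2)*(1/3)*(-7) = 1 - 7/6 = -1/6 ≈ -0.16667)
21*K(13) + 47*O = 21*84 + 47*(-1/6) = 1764 - 47/6 = 10537/6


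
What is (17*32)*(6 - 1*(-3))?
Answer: 4896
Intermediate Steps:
(17*32)*(6 - 1*(-3)) = 544*(6 + 3) = 544*9 = 4896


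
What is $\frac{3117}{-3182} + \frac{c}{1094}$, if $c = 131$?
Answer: $- \frac{748289}{870277} \approx -0.85983$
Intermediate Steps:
$\frac{3117}{-3182} + \frac{c}{1094} = \frac{3117}{-3182} + \frac{131}{1094} = 3117 \left(- \frac{1}{3182}\right) + 131 \cdot \frac{1}{1094} = - \frac{3117}{3182} + \frac{131}{1094} = - \frac{748289}{870277}$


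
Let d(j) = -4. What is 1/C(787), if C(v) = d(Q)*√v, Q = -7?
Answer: -√787/3148 ≈ -0.0089115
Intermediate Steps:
C(v) = -4*√v
1/C(787) = 1/(-4*√787) = -√787/3148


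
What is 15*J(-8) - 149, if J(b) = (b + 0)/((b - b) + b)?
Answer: -134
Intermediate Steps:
J(b) = 1 (J(b) = b/(0 + b) = b/b = 1)
15*J(-8) - 149 = 15*1 - 149 = 15 - 149 = -134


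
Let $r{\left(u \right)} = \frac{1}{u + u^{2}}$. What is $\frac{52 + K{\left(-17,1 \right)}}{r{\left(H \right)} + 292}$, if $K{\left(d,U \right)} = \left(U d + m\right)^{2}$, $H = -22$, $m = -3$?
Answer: $\frac{208824}{134905} \approx 1.5479$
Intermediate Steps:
$K{\left(d,U \right)} = \left(-3 + U d\right)^{2}$ ($K{\left(d,U \right)} = \left(U d - 3\right)^{2} = \left(-3 + U d\right)^{2}$)
$\frac{52 + K{\left(-17,1 \right)}}{r{\left(H \right)} + 292} = \frac{52 + \left(-3 + 1 \left(-17\right)\right)^{2}}{\frac{1}{\left(-22\right) \left(1 - 22\right)} + 292} = \frac{52 + \left(-3 - 17\right)^{2}}{- \frac{1}{22 \left(-21\right)} + 292} = \frac{52 + \left(-20\right)^{2}}{\left(- \frac{1}{22}\right) \left(- \frac{1}{21}\right) + 292} = \frac{52 + 400}{\frac{1}{462} + 292} = \frac{452}{\frac{134905}{462}} = 452 \cdot \frac{462}{134905} = \frac{208824}{134905}$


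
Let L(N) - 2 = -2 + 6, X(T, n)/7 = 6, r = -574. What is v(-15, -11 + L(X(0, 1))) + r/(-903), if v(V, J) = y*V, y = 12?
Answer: -23138/129 ≈ -179.36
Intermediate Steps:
X(T, n) = 42 (X(T, n) = 7*6 = 42)
L(N) = 6 (L(N) = 2 + (-2 + 6) = 2 + 4 = 6)
v(V, J) = 12*V
v(-15, -11 + L(X(0, 1))) + r/(-903) = 12*(-15) - 574/(-903) = -180 - 1/903*(-574) = -180 + 82/129 = -23138/129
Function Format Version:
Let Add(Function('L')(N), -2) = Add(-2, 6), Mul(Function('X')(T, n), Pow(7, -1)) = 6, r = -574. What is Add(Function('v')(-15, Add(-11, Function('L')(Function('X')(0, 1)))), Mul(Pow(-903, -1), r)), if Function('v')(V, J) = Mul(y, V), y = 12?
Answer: Rational(-23138, 129) ≈ -179.36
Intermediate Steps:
Function('X')(T, n) = 42 (Function('X')(T, n) = Mul(7, 6) = 42)
Function('L')(N) = 6 (Function('L')(N) = Add(2, Add(-2, 6)) = Add(2, 4) = 6)
Function('v')(V, J) = Mul(12, V)
Add(Function('v')(-15, Add(-11, Function('L')(Function('X')(0, 1)))), Mul(Pow(-903, -1), r)) = Add(Mul(12, -15), Mul(Pow(-903, -1), -574)) = Add(-180, Mul(Rational(-1, 903), -574)) = Add(-180, Rational(82, 129)) = Rational(-23138, 129)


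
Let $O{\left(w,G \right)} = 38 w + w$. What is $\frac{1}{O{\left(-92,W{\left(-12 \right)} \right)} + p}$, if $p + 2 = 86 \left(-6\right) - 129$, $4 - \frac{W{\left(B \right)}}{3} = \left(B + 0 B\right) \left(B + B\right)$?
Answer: $- \frac{1}{4235} \approx -0.00023613$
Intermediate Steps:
$W{\left(B \right)} = 12 - 6 B^{2}$ ($W{\left(B \right)} = 12 - 3 \left(B + 0 B\right) \left(B + B\right) = 12 - 3 \left(B + 0\right) 2 B = 12 - 3 B 2 B = 12 - 3 \cdot 2 B^{2} = 12 - 6 B^{2}$)
$p = -647$ ($p = -2 + \left(86 \left(-6\right) - 129\right) = -2 - 645 = -647$)
$O{\left(w,G \right)} = 39 w$
$\frac{1}{O{\left(-92,W{\left(-12 \right)} \right)} + p} = \frac{1}{39 \left(-92\right) - 647} = \frac{1}{-3588 - 647} = \frac{1}{-4235} = - \frac{1}{4235}$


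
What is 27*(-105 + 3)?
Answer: -2754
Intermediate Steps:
27*(-105 + 3) = 27*(-102) = -2754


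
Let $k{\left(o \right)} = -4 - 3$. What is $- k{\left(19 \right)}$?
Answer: $7$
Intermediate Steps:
$k{\left(o \right)} = -7$ ($k{\left(o \right)} = -4 - 3 = -7$)
$- k{\left(19 \right)} = \left(-1\right) \left(-7\right) = 7$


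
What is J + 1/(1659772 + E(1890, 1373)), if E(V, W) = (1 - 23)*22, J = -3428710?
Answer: -5689217358479/1659288 ≈ -3.4287e+6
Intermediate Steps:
E(V, W) = -484 (E(V, W) = -22*22 = -484)
J + 1/(1659772 + E(1890, 1373)) = -3428710 + 1/(1659772 - 484) = -3428710 + 1/1659288 = -5689217358479/1659288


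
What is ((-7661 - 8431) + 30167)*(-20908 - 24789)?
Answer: -643185275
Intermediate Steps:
((-7661 - 8431) + 30167)*(-20908 - 24789) = (-16092 + 30167)*(-45697) = 14075*(-45697) = -643185275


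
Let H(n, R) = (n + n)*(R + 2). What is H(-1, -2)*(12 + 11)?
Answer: 0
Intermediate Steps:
H(n, R) = 2*n*(2 + R) (H(n, R) = (2*n)*(2 + R) = 2*n*(2 + R))
H(-1, -2)*(12 + 11) = (2*(-1)*(2 - 2))*(12 + 11) = (2*(-1)*0)*23 = 0*23 = 0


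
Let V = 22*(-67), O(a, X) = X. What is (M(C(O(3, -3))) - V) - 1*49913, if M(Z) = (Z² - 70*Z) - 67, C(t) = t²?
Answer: -49055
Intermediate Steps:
V = -1474
M(Z) = -67 + Z² - 70*Z
(M(C(O(3, -3))) - V) - 1*49913 = ((-67 + ((-3)²)² - 70*(-3)²) - 1*(-1474)) - 1*49913 = ((-67 + 9² - 70*9) + 1474) - 49913 = ((-67 + 81 - 630) + 1474) - 49913 = (-616 + 1474) - 49913 = 858 - 49913 = -49055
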